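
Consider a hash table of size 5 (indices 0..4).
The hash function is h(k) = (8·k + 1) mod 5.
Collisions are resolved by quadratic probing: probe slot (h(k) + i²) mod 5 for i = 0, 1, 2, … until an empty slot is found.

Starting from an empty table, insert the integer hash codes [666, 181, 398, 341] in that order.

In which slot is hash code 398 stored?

666 hashes to 4; slot 4 is free -> place at 4.
181 hashes to 4; 4 taken -> place at 0.
398 hashes to 0; 0 taken -> place at 1.
341 hashes to 4; 4,0 taken -> place at 3.
Table: [181, 398, -, 341, 666]

1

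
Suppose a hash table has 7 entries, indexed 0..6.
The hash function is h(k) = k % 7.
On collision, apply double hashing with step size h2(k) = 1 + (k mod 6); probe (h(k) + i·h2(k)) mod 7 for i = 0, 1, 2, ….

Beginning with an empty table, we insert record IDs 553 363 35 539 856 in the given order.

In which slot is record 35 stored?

5

Insert 553: h=0, slot 0 empty -> index 0.
Insert 363: h=6, slot 6 empty -> index 6.
Insert 35: h=0, h2=6, slots 0,6 occupied -> index 5.
Insert 539: h=0, h2=6, slots 0,6,5 occupied -> index 4.
Insert 856: h=2, slot 2 empty -> index 2.
Table: [553, —, 856, —, 539, 35, 363]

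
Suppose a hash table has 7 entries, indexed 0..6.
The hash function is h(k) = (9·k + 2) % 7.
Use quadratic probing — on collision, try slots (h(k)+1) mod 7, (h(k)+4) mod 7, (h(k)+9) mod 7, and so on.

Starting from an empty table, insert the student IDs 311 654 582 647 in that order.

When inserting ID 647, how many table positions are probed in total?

311: h=1 → slot 1
654: h=1, probe 1,2 → slot 2
582: h=4 → slot 4
647: h=1, probe 1,2,5 → slot 5
Table: [_, 311, 654, _, 582, 647, _]

3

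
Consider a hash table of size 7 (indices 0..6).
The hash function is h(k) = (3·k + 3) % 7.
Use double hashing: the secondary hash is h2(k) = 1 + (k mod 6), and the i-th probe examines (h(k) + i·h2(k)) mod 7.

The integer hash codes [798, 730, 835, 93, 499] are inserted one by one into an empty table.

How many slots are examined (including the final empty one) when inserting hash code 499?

4

Insert 798: h=3, slot 3 empty => index 3.
Insert 730: h=2, slot 2 empty => index 2.
Insert 835: h=2, h2=2, slot 2 occupied => index 4.
Insert 93: h=2, h2=4, slot 2 occupied => index 6.
Insert 499: h=2, h2=2, slots 2,4,6 occupied => index 1.
Table: [—, 499, 730, 798, 835, —, 93]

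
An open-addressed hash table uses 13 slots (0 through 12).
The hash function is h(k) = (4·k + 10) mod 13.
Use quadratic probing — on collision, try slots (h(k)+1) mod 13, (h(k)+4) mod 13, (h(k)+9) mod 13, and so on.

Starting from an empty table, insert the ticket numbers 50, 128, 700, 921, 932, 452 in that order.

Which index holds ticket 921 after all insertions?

50: h=2 → slot 2
128: h=2, probe 2,3 → slot 3
700: h=2, probe 2,3,6 → slot 6
921: h=2, probe 2,3,6,11 → slot 11
932: h=7 → slot 7
452: h=11, probe 11,12 → slot 12
Table: [_, _, 50, 128, _, _, 700, 932, _, _, _, 921, 452]

11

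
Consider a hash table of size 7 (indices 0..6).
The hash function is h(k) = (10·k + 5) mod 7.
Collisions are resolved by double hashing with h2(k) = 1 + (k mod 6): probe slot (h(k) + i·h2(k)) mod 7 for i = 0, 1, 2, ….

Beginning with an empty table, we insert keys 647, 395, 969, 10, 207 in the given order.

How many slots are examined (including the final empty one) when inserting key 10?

647: h=0 => slot 0
395: h=0, h2=6, probe 0,6 => slot 6
969: h=0, h2=4, probe 0,4 => slot 4
10: h=0, h2=5, probe 0,5 => slot 5
207: h=3 => slot 3
Table: [647, ., ., 207, 969, 10, 395]

2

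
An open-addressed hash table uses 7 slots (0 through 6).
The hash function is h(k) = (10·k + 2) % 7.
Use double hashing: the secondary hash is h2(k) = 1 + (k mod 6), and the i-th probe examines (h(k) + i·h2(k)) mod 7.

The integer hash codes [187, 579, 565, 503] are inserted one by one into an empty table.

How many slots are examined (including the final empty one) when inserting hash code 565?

2

187: h=3 => slot 3
579: h=3, h2=4, probe 3,0 => slot 0
565: h=3, h2=2, probe 3,5 => slot 5
503: h=6 => slot 6
Table: [579, -, -, 187, -, 565, 503]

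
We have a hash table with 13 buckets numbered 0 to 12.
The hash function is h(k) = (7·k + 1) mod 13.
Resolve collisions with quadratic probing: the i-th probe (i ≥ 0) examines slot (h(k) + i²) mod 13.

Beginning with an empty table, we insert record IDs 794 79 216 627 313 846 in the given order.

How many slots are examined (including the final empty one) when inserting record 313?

Insert 794: h=8, slot 8 empty => index 8.
Insert 79: h=8, slot 8 occupied => index 9.
Insert 216: h=5, slot 5 empty => index 5.
Insert 627: h=9, slot 9 occupied => index 10.
Insert 313: h=8, slots 8,9 occupied => index 12.
Insert 846: h=8, slots 8,9,12 occupied => index 4.
Table: [—, —, —, —, 846, 216, —, —, 794, 79, 627, —, 313]

3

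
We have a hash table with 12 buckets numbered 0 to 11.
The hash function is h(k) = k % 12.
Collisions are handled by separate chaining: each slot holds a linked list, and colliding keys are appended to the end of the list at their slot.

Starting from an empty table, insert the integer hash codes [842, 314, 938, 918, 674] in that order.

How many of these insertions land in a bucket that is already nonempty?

Insert 842: h=2, bucket 2 empty -> new chain.
Insert 314: h=2, bucket 2 nonempty -> append to chain.
Insert 938: h=2, bucket 2 nonempty -> append to chain.
Insert 918: h=6, bucket 6 empty -> new chain.
Insert 674: h=2, bucket 2 nonempty -> append to chain.
Final buckets:
0: ∅
1: ∅
2: 842 -> 314 -> 938 -> 674
3: ∅
4: ∅
5: ∅
6: 918
7: ∅
8: ∅
9: ∅
10: ∅
11: ∅

3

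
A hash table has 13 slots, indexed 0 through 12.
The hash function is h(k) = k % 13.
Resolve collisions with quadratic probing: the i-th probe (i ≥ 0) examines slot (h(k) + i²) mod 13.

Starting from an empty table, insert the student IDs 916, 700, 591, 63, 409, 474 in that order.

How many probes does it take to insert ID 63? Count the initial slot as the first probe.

2

916 hashes to 6; slot 6 is free => place at 6.
700 hashes to 11; slot 11 is free => place at 11.
591 hashes to 6; 6 taken => place at 7.
63 hashes to 11; 11 taken => place at 12.
409 hashes to 6; 6,7 taken => place at 10.
474 hashes to 6; 6,7,10 taken => place at 2.
Table: [_, _, 474, _, _, _, 916, 591, _, _, 409, 700, 63]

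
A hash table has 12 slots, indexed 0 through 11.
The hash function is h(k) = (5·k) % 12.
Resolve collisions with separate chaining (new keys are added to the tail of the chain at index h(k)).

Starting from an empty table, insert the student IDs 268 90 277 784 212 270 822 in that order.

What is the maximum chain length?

268 → bucket 8
90 → bucket 6
277 → bucket 5
784 → bucket 8 (collision)
212 → bucket 4
270 → bucket 6 (collision)
822 → bucket 6 (collision)
Final buckets:
0: _
1: _
2: _
3: _
4: 212
5: 277
6: 90 -> 270 -> 822
7: _
8: 268 -> 784
9: _
10: _
11: _

3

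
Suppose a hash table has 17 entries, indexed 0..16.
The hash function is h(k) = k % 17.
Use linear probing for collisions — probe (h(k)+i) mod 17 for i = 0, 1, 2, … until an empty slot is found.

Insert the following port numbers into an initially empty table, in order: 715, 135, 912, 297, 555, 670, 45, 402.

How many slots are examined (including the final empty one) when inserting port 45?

715: h=1 => slot 1
135: h=16 => slot 16
912: h=11 => slot 11
297: h=8 => slot 8
555: h=11, probe 11,12 => slot 12
670: h=7 => slot 7
45: h=11, probe 11,12,13 => slot 13
402: h=11, probe 11,12,13,14 => slot 14
Table: [—, 715, —, —, —, —, —, 670, 297, —, —, 912, 555, 45, 402, —, 135]

3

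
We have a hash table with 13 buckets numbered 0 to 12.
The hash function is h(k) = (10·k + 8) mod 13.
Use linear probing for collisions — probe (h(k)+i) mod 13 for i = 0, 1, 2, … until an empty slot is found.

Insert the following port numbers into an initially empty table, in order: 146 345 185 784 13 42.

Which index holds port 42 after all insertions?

146: h=12 → slot 12
345: h=0 → slot 0
185: h=12, probe 12,0,1 → slot 1
784: h=9 → slot 9
13: h=8 → slot 8
42: h=12, probe 12,0,1,2 → slot 2
Table: [345, 185, 42, —, —, —, —, —, 13, 784, —, —, 146]

2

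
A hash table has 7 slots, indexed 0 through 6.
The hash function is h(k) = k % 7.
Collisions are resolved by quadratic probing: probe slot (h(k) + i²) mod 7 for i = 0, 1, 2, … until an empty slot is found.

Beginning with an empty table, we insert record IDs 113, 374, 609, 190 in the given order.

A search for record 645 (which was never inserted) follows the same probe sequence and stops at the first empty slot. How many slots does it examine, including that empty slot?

113 hashes to 1; slot 1 is free => place at 1.
374 hashes to 3; slot 3 is free => place at 3.
609 hashes to 0; slot 0 is free => place at 0.
190 hashes to 1; 1 taken => place at 2.
Table: [609, 113, 190, 374, ., ., .]
Lookup 645: h=1, probe 1,2,5 → slot 5 empty, not found.

3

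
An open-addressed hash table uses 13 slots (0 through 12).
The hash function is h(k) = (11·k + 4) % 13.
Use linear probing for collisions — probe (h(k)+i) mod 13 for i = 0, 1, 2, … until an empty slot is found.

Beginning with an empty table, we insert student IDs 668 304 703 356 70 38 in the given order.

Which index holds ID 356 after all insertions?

Insert 668: h=7, slot 7 empty => index 7.
Insert 304: h=7, slot 7 occupied => index 8.
Insert 703: h=2, slot 2 empty => index 2.
Insert 356: h=7, slots 7,8 occupied => index 9.
Insert 70: h=7, slots 7,8,9 occupied => index 10.
Insert 38: h=6, slot 6 empty => index 6.
Table: [-, -, 703, -, -, -, 38, 668, 304, 356, 70, -, -]

9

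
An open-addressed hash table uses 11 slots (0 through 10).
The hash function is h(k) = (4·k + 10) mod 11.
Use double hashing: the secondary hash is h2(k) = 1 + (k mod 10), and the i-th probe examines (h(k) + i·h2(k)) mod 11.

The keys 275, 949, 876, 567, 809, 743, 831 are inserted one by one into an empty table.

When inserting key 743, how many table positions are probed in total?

4

275 hashes to 10; slot 10 is free -> place at 10.
949 hashes to 0; slot 0 is free -> place at 0.
876 hashes to 5; slot 5 is free -> place at 5.
567 hashes to 1; slot 1 is free -> place at 1.
809 hashes to 1, h2=10; 1,0,10 taken -> place at 9.
743 hashes to 1, h2=4; 1,5,9 taken -> place at 2.
831 hashes to 1, h2=2; 1 taken -> place at 3.
Table: [949, 567, 743, 831, -, 876, -, -, -, 809, 275]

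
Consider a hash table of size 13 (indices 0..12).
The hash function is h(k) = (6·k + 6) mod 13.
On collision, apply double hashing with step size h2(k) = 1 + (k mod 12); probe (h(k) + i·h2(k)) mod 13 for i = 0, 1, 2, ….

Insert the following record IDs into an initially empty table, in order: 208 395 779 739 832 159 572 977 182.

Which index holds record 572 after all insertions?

3

Insert 208: h=6, slot 6 empty => index 6.
Insert 395: h=10, slot 10 empty => index 10.
Insert 779: h=0, slot 0 empty => index 0.
Insert 739: h=7, slot 7 empty => index 7.
Insert 832: h=6, h2=5, slot 6 occupied => index 11.
Insert 159: h=11, h2=4, slot 11 occupied => index 2.
Insert 572: h=6, h2=9, slots 6,2,11,7 occupied => index 3.
Insert 977: h=5, slot 5 empty => index 5.
Insert 182: h=6, h2=3, slot 6 occupied => index 9.
Table: [779, —, 159, 572, —, 977, 208, 739, —, 182, 395, 832, —]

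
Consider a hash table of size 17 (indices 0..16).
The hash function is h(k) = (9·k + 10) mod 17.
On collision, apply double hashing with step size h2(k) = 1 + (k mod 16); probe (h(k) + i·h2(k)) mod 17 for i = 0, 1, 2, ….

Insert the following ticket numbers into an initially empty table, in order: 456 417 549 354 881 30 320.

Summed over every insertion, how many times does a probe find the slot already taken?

456 hashes to 0; slot 0 is free → place at 0.
417 hashes to 6; slot 6 is free → place at 6.
549 hashes to 4; slot 4 is free → place at 4.
354 hashes to 0, h2=3; 0 taken → place at 3.
881 hashes to 0, h2=2; 0 taken → place at 2.
30 hashes to 8; slot 8 is free → place at 8.
320 hashes to 0, h2=1; 0 taken → place at 1.
Table: [456, 320, 881, 354, 549, —, 417, —, 30, —, —, —, —, —, —, —, —]

3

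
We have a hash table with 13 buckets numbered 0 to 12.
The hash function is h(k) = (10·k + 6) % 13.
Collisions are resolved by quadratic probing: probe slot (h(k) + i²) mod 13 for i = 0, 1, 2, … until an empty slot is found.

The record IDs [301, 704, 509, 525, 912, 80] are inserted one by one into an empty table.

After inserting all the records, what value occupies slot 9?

912

301 hashes to 0; slot 0 is free => place at 0.
704 hashes to 0; 0 taken => place at 1.
509 hashes to 0; 0,1 taken => place at 4.
525 hashes to 4; 4 taken => place at 5.
912 hashes to 0; 0,1,4 taken => place at 9.
80 hashes to 0; 0,1,4,9 taken => place at 3.
Table: [301, 704, —, 80, 509, 525, —, —, —, 912, —, —, —]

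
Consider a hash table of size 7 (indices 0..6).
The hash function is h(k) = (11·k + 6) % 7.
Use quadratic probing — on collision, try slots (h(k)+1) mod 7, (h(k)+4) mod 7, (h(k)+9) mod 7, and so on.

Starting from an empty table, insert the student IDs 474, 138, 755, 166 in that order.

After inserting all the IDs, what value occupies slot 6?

138

Insert 474: h=5, slot 5 empty -> index 5.
Insert 138: h=5, slot 5 occupied -> index 6.
Insert 755: h=2, slot 2 empty -> index 2.
Insert 166: h=5, slots 5,6,2 occupied -> index 0.
Table: [166, ∅, 755, ∅, ∅, 474, 138]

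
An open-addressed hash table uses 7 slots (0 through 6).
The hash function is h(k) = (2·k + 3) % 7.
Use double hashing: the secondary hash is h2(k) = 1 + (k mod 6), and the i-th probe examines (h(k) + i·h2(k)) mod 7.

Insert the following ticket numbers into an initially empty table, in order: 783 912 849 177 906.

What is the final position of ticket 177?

5

Insert 783: h=1, slot 1 empty → index 1.
Insert 912: h=0, slot 0 empty → index 0.
Insert 849: h=0, h2=4, slot 0 occupied → index 4.
Insert 177: h=0, h2=4, slots 0,4,1 occupied → index 5.
Insert 906: h=2, slot 2 empty → index 2.
Table: [912, 783, 906, _, 849, 177, _]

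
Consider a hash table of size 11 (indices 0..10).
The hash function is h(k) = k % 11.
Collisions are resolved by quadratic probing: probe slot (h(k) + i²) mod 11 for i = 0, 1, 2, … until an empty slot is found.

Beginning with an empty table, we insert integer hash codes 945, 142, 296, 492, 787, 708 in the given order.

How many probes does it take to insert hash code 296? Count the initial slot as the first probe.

3

945 hashes to 10; slot 10 is free -> place at 10.
142 hashes to 10; 10 taken -> place at 0.
296 hashes to 10; 10,0 taken -> place at 3.
492 hashes to 8; slot 8 is free -> place at 8.
787 hashes to 6; slot 6 is free -> place at 6.
708 hashes to 4; slot 4 is free -> place at 4.
Table: [142, _, _, 296, 708, _, 787, _, 492, _, 945]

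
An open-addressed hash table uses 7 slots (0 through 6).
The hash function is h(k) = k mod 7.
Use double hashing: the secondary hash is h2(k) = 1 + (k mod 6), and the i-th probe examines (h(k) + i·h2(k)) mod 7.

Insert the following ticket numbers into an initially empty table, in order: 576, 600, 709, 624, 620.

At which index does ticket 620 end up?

0

576: h=2 -> slot 2
600: h=5 -> slot 5
709: h=2, h2=2, probe 2,4 -> slot 4
624: h=1 -> slot 1
620: h=4, h2=3, probe 4,0 -> slot 0
Table: [620, 624, 576, ∅, 709, 600, ∅]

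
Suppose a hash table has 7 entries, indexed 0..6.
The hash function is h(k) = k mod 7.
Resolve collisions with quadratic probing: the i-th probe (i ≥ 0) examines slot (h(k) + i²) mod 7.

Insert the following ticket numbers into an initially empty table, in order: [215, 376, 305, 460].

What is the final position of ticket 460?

2

215 hashes to 5; slot 5 is free => place at 5.
376 hashes to 5; 5 taken => place at 6.
305 hashes to 4; slot 4 is free => place at 4.
460 hashes to 5; 5,6 taken => place at 2.
Table: [_, _, 460, _, 305, 215, 376]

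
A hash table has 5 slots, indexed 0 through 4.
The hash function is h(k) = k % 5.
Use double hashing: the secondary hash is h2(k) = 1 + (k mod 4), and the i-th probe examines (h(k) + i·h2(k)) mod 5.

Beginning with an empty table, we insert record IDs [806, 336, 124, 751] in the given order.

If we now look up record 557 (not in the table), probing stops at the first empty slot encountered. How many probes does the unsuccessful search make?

4

806: h=1 -> slot 1
336: h=1, h2=1, probe 1,2 -> slot 2
124: h=4 -> slot 4
751: h=1, h2=4, probe 1,0 -> slot 0
Table: [751, 806, 336, ., 124]
Lookup 557: h=2, h2=2, probe 2,4,1,3 → slot 3 empty, not found.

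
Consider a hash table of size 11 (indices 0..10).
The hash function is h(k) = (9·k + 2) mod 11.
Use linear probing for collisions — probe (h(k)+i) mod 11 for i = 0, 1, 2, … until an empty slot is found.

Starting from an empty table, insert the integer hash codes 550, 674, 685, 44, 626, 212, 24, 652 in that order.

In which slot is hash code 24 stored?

10

Insert 550: h=2, slot 2 empty → index 2.
Insert 674: h=7, slot 7 empty → index 7.
Insert 685: h=7, slot 7 occupied → index 8.
Insert 44: h=2, slot 2 occupied → index 3.
Insert 626: h=4, slot 4 empty → index 4.
Insert 212: h=7, slots 7,8 occupied → index 9.
Insert 24: h=9, slot 9 occupied → index 10.
Insert 652: h=7, slots 7,8,9,10 occupied → index 0.
Table: [652, —, 550, 44, 626, —, —, 674, 685, 212, 24]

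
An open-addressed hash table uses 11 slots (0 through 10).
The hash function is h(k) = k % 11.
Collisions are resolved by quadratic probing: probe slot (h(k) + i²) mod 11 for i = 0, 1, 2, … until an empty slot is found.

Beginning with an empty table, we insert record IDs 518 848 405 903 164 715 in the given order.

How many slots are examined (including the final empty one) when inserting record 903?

3

518 hashes to 1; slot 1 is free -> place at 1.
848 hashes to 1; 1 taken -> place at 2.
405 hashes to 9; slot 9 is free -> place at 9.
903 hashes to 1; 1,2 taken -> place at 5.
164 hashes to 10; slot 10 is free -> place at 10.
715 hashes to 0; slot 0 is free -> place at 0.
Table: [715, 518, 848, —, —, 903, —, —, —, 405, 164]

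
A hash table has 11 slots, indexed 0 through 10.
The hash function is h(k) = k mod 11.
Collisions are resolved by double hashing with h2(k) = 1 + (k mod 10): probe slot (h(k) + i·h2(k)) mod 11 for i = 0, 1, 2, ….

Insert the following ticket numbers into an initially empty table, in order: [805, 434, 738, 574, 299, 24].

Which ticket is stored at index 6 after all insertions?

24

Insert 805: h=2, slot 2 empty → index 2.
Insert 434: h=5, slot 5 empty → index 5.
Insert 738: h=1, slot 1 empty → index 1.
Insert 574: h=2, h2=5, slot 2 occupied → index 7.
Insert 299: h=2, h2=10, slots 2,1 occupied → index 0.
Insert 24: h=2, h2=5, slots 2,7,1 occupied → index 6.
Table: [299, 738, 805, ., ., 434, 24, 574, ., ., .]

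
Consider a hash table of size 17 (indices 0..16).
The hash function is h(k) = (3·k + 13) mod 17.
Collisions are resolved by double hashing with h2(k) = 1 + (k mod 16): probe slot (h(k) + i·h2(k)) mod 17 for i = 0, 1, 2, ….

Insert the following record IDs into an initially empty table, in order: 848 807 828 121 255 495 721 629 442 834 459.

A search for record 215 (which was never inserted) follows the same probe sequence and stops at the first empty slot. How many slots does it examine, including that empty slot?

848: h=7 => slot 7
807: h=3 => slot 3
828: h=15 => slot 15
121: h=2 => slot 2
255: h=13 => slot 13
495: h=2, h2=16, probe 2,1 => slot 1
721: h=0 => slot 0
629: h=13, h2=6, probe 13,2,8 => slot 8
442: h=13, h2=11, probe 13,7,1,12 => slot 12
834: h=16 => slot 16
459: h=13, h2=12, probe 13,8,3,15,10 => slot 10
Table: [721, 495, 121, 807, —, —, —, 848, 629, —, 459, —, 442, 255, —, 828, 834]
Lookup 215: h=12, h2=8, probe 12,3,11 → slot 11 empty, not found.

3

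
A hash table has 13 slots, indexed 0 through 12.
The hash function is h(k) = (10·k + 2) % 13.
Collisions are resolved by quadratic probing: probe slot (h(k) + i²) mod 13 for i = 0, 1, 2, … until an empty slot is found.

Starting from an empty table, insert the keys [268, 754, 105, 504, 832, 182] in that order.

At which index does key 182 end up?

Insert 268: h=4, slot 4 empty => index 4.
Insert 754: h=2, slot 2 empty => index 2.
Insert 105: h=12, slot 12 empty => index 12.
Insert 504: h=11, slot 11 empty => index 11.
Insert 832: h=2, slot 2 occupied => index 3.
Insert 182: h=2, slots 2,3 occupied => index 6.
Table: [—, —, 754, 832, 268, —, 182, —, —, —, —, 504, 105]

6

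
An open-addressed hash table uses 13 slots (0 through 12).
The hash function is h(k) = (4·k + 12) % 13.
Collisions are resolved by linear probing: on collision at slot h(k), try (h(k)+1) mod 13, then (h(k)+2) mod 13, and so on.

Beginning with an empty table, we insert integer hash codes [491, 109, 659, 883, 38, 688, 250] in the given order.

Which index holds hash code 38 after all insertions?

491: h=0 => slot 0
109: h=6 => slot 6
659: h=9 => slot 9
883: h=8 => slot 8
38: h=8, probe 8,9,10 => slot 10
688: h=8, probe 8,9,10,11 => slot 11
250: h=11, probe 11,12 => slot 12
Table: [491, —, —, —, —, —, 109, —, 883, 659, 38, 688, 250]

10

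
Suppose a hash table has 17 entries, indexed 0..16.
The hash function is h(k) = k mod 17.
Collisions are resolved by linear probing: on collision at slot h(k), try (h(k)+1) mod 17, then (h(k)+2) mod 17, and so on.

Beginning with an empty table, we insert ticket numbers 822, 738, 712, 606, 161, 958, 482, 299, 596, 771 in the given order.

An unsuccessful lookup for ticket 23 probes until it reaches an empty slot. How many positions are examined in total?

822: h=6 -> slot 6
738: h=7 -> slot 7
712: h=15 -> slot 15
606: h=11 -> slot 11
161: h=8 -> slot 8
958: h=6, probe 6,7,8,9 -> slot 9
482: h=6, probe 6,7,8,9,10 -> slot 10
299: h=10, probe 10,11,12 -> slot 12
596: h=1 -> slot 1
771: h=6, probe 6,7,8,9,10,11,12,13 -> slot 13
Table: [-, 596, -, -, -, -, 822, 738, 161, 958, 482, 606, 299, 771, -, 712, -]
Lookup 23: h=6, probe 6,7,8,9,10,11,12,13,14 → slot 14 empty, not found.

9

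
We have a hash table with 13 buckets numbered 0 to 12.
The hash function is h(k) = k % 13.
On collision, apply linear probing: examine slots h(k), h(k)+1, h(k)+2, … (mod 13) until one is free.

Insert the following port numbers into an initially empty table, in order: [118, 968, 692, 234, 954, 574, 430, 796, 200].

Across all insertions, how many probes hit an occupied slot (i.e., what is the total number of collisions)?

118: h=1 => slot 1
968: h=6 => slot 6
692: h=3 => slot 3
234: h=0 => slot 0
954: h=5 => slot 5
574: h=2 => slot 2
430: h=1, probe 1,2,3,4 => slot 4
796: h=3, probe 3,4,5,6,7 => slot 7
200: h=5, probe 5,6,7,8 => slot 8
Table: [234, 118, 574, 692, 430, 954, 968, 796, 200, _, _, _, _]

10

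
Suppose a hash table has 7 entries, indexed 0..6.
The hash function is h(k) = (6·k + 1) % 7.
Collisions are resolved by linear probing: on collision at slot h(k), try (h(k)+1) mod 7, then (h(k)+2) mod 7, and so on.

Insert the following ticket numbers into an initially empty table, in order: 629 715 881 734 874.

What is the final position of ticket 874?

Insert 629: h=2, slot 2 empty -> index 2.
Insert 715: h=0, slot 0 empty -> index 0.
Insert 881: h=2, slot 2 occupied -> index 3.
Insert 734: h=2, slots 2,3 occupied -> index 4.
Insert 874: h=2, slots 2,3,4 occupied -> index 5.
Table: [715, —, 629, 881, 734, 874, —]

5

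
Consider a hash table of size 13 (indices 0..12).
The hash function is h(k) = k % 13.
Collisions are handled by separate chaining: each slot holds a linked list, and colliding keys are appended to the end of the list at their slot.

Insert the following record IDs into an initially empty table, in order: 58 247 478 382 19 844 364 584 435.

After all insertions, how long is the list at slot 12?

2

58 -> bucket 6
247 -> bucket 0
478 -> bucket 10
382 -> bucket 5
19 -> bucket 6 (collision)
844 -> bucket 12
364 -> bucket 0 (collision)
584 -> bucket 12 (collision)
435 -> bucket 6 (collision)
Final buckets:
0: 247 -> 364
1: _
2: _
3: _
4: _
5: 382
6: 58 -> 19 -> 435
7: _
8: _
9: _
10: 478
11: _
12: 844 -> 584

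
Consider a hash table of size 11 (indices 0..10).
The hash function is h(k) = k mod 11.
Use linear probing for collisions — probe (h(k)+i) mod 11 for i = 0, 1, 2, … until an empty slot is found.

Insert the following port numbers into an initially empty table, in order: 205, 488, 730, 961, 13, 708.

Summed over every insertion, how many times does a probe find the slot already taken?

7

Insert 205: h=7, slot 7 empty -> index 7.
Insert 488: h=4, slot 4 empty -> index 4.
Insert 730: h=4, slot 4 occupied -> index 5.
Insert 961: h=4, slots 4,5 occupied -> index 6.
Insert 13: h=2, slot 2 empty -> index 2.
Insert 708: h=4, slots 4,5,6,7 occupied -> index 8.
Table: [—, —, 13, —, 488, 730, 961, 205, 708, —, —]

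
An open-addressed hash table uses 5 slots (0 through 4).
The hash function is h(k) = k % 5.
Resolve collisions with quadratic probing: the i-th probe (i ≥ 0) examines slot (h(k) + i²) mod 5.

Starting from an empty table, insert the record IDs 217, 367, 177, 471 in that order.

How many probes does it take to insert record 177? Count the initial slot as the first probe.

217 hashes to 2; slot 2 is free -> place at 2.
367 hashes to 2; 2 taken -> place at 3.
177 hashes to 2; 2,3 taken -> place at 1.
471 hashes to 1; 1,2 taken -> place at 0.
Table: [471, 177, 217, 367, _]

3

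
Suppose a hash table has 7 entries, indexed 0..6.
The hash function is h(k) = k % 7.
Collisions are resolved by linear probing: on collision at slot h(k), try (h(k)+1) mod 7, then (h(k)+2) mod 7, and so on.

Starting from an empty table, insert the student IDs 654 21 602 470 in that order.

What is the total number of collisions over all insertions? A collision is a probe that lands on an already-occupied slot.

654 hashes to 3; slot 3 is free -> place at 3.
21 hashes to 0; slot 0 is free -> place at 0.
602 hashes to 0; 0 taken -> place at 1.
470 hashes to 1; 1 taken -> place at 2.
Table: [21, 602, 470, 654, -, -, -]

2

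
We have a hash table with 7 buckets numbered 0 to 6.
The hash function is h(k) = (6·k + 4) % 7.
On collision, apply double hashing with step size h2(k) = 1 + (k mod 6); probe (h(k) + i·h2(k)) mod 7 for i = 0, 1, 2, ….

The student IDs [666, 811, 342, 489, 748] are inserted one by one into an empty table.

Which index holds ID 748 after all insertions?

1

666: h=3 => slot 3
811: h=5 => slot 5
342: h=5, h2=1, probe 5,6 => slot 6
489: h=5, h2=4, probe 5,2 => slot 2
748: h=5, h2=5, probe 5,3,1 => slot 1
Table: [_, 748, 489, 666, _, 811, 342]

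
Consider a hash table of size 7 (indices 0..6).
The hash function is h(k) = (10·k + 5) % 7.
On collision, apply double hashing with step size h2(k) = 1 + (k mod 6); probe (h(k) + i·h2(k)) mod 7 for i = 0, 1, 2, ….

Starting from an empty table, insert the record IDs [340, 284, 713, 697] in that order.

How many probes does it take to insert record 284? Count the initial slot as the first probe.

2

Insert 340: h=3, slot 3 empty => index 3.
Insert 284: h=3, h2=3, slot 3 occupied => index 6.
Insert 713: h=2, slot 2 empty => index 2.
Insert 697: h=3, h2=2, slot 3 occupied => index 5.
Table: [_, _, 713, 340, _, 697, 284]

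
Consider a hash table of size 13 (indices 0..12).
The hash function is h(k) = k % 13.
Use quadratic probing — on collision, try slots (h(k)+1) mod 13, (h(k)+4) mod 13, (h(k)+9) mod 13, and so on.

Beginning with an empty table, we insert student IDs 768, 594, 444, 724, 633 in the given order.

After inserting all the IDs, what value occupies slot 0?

768: h=1 => slot 1
594: h=9 => slot 9
444: h=2 => slot 2
724: h=9, probe 9,10 => slot 10
633: h=9, probe 9,10,0 => slot 0
Table: [633, 768, 444, —, —, —, —, —, —, 594, 724, —, —]

633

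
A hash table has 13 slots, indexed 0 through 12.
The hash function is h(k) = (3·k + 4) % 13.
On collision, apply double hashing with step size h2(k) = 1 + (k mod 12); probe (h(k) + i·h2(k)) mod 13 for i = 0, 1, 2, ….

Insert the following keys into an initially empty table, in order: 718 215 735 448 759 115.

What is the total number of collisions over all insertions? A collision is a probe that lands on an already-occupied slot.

Insert 718: h=0, slot 0 empty -> index 0.
Insert 215: h=12, slot 12 empty -> index 12.
Insert 735: h=12, h2=4, slot 12 occupied -> index 3.
Insert 448: h=9, slot 9 empty -> index 9.
Insert 759: h=6, slot 6 empty -> index 6.
Insert 115: h=11, slot 11 empty -> index 11.
Table: [718, —, —, 735, —, —, 759, —, —, 448, —, 115, 215]

1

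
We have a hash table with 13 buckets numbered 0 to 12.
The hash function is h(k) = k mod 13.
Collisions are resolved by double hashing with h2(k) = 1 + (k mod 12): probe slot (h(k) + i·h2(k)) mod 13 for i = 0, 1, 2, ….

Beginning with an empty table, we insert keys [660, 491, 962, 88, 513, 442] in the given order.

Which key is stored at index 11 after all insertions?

660: h=10 -> slot 10
491: h=10, h2=12, probe 10,9 -> slot 9
962: h=0 -> slot 0
88: h=10, h2=5, probe 10,2 -> slot 2
513: h=6 -> slot 6
442: h=0, h2=11, probe 0,11 -> slot 11
Table: [962, —, 88, —, —, —, 513, —, —, 491, 660, 442, —]

442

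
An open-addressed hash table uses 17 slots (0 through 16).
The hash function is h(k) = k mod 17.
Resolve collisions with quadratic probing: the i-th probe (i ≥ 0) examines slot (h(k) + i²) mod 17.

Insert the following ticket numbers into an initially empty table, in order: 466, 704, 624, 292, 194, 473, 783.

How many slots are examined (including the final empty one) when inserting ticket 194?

Insert 466: h=7, slot 7 empty => index 7.
Insert 704: h=7, slot 7 occupied => index 8.
Insert 624: h=12, slot 12 empty => index 12.
Insert 292: h=3, slot 3 empty => index 3.
Insert 194: h=7, slots 7,8 occupied => index 11.
Insert 473: h=14, slot 14 empty => index 14.
Insert 783: h=1, slot 1 empty => index 1.
Table: [-, 783, -, 292, -, -, -, 466, 704, -, -, 194, 624, -, 473, -, -]

3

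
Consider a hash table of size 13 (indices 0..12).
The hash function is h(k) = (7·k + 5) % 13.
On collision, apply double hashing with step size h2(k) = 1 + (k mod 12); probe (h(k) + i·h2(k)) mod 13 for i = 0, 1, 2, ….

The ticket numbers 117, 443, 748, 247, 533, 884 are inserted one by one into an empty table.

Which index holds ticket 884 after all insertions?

1

117: h=5 -> slot 5
443: h=12 -> slot 12
748: h=2 -> slot 2
247: h=5, h2=8, probe 5,0 -> slot 0
533: h=5, h2=6, probe 5,11 -> slot 11
884: h=5, h2=9, probe 5,1 -> slot 1
Table: [247, 884, 748, _, _, 117, _, _, _, _, _, 533, 443]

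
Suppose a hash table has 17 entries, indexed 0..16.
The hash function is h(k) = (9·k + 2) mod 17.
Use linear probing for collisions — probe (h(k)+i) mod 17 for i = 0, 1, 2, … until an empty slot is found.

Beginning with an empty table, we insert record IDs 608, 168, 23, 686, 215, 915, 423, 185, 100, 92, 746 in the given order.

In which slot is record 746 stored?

608 hashes to 0; slot 0 is free -> place at 0.
168 hashes to 1; slot 1 is free -> place at 1.
23 hashes to 5; slot 5 is free -> place at 5.
686 hashes to 5; 5 taken -> place at 6.
215 hashes to 16; slot 16 is free -> place at 16.
915 hashes to 9; slot 9 is free -> place at 9.
423 hashes to 1; 1 taken -> place at 2.
185 hashes to 1; 1,2 taken -> place at 3.
100 hashes to 1; 1,2,3 taken -> place at 4.
92 hashes to 14; slot 14 is free -> place at 14.
746 hashes to 1; 1,2,3,4,5,6 taken -> place at 7.
Table: [608, 168, 423, 185, 100, 23, 686, 746, -, 915, -, -, -, -, 92, -, 215]

7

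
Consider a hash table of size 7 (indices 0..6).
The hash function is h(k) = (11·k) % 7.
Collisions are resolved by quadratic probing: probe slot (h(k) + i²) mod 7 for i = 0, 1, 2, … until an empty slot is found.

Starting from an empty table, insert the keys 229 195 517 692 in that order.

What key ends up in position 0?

229: h=6 → slot 6
195: h=3 → slot 3
517: h=3, probe 3,4 → slot 4
692: h=3, probe 3,4,0 → slot 0
Table: [692, -, -, 195, 517, -, 229]

692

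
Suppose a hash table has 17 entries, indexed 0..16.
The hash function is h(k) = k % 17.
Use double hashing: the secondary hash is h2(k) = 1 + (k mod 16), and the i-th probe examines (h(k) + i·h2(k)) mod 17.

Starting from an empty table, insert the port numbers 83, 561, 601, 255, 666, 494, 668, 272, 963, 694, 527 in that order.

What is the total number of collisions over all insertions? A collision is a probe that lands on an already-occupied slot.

Insert 83: h=15, slot 15 empty → index 15.
Insert 561: h=0, slot 0 empty → index 0.
Insert 601: h=6, slot 6 empty → index 6.
Insert 255: h=0, h2=16, slot 0 occupied → index 16.
Insert 666: h=3, slot 3 empty → index 3.
Insert 494: h=1, slot 1 empty → index 1.
Insert 668: h=5, slot 5 empty → index 5.
Insert 272: h=0, h2=1, slots 0,1 occupied → index 2.
Insert 963: h=11, slot 11 empty → index 11.
Insert 694: h=14, slot 14 empty → index 14.
Insert 527: h=0, h2=16, slots 0,16,15,14 occupied → index 13.
Table: [561, 494, 272, 666, -, 668, 601, -, -, -, -, 963, -, 527, 694, 83, 255]

7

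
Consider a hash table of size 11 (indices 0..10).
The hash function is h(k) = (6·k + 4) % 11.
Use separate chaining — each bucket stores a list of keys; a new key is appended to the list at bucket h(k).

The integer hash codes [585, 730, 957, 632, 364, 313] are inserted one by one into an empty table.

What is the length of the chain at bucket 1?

585 → bucket 5
730 → bucket 6
957 → bucket 4
632 → bucket 1
364 → bucket 10
313 → bucket 1 (collision)
Final buckets:
0: —
1: 632 -> 313
2: —
3: —
4: 957
5: 585
6: 730
7: —
8: —
9: —
10: 364

2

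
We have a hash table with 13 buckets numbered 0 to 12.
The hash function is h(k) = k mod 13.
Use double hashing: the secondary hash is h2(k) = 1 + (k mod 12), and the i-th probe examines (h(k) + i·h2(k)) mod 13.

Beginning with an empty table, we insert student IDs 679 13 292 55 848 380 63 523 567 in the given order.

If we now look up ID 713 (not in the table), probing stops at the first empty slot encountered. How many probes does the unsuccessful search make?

679 hashes to 3; slot 3 is free => place at 3.
13 hashes to 0; slot 0 is free => place at 0.
292 hashes to 6; slot 6 is free => place at 6.
55 hashes to 3, h2=8; 3 taken => place at 11.
848 hashes to 3, h2=9; 3 taken => place at 12.
380 hashes to 3, h2=9; 3,12 taken => place at 8.
63 hashes to 11, h2=4; 11 taken => place at 2.
523 hashes to 3, h2=8; 3,11,6 taken => place at 1.
567 hashes to 8, h2=4; 8,12,3 taken => place at 7.
Table: [13, 523, 63, 679, _, _, 292, 567, 380, _, _, 55, 848]
Lookup 713: h=11, h2=6, probe 11,4 → slot 4 empty, not found.

2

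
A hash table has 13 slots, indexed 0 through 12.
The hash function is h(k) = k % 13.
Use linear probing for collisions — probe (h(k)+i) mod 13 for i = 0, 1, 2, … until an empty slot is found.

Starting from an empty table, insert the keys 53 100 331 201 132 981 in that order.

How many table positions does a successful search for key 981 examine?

3

53: h=1 => slot 1
100: h=9 => slot 9
331: h=6 => slot 6
201: h=6, probe 6,7 => slot 7
132: h=2 => slot 2
981: h=6, probe 6,7,8 => slot 8
Table: [_, 53, 132, _, _, _, 331, 201, 981, 100, _, _, _]
Lookup 981: h=6, probe 6,7,8 → found at 8.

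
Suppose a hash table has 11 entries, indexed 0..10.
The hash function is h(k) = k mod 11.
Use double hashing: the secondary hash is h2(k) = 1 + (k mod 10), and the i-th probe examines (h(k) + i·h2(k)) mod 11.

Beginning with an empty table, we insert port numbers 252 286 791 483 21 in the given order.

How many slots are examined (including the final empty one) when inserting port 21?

4

252: h=10 → slot 10
286: h=0 → slot 0
791: h=10, h2=2, probe 10,1 → slot 1
483: h=10, h2=4, probe 10,3 → slot 3
21: h=10, h2=2, probe 10,1,3,5 → slot 5
Table: [286, 791, —, 483, —, 21, —, —, —, —, 252]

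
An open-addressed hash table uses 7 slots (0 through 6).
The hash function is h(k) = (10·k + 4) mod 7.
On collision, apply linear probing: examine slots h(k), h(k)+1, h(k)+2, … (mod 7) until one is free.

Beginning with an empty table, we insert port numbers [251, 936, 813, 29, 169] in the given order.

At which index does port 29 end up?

251: h=1 -> slot 1
936: h=5 -> slot 5
813: h=0 -> slot 0
29: h=0, probe 0,1,2 -> slot 2
169: h=0, probe 0,1,2,3 -> slot 3
Table: [813, 251, 29, 169, -, 936, -]

2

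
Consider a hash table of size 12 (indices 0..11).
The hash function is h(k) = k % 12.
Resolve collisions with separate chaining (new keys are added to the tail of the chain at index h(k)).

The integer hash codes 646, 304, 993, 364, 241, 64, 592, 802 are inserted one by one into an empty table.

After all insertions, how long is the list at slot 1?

1

646 → bucket 10
304 → bucket 4
993 → bucket 9
364 → bucket 4 (collision)
241 → bucket 1
64 → bucket 4 (collision)
592 → bucket 4 (collision)
802 → bucket 10 (collision)
Final buckets:
0: ∅
1: 241
2: ∅
3: ∅
4: 304 -> 364 -> 64 -> 592
5: ∅
6: ∅
7: ∅
8: ∅
9: 993
10: 646 -> 802
11: ∅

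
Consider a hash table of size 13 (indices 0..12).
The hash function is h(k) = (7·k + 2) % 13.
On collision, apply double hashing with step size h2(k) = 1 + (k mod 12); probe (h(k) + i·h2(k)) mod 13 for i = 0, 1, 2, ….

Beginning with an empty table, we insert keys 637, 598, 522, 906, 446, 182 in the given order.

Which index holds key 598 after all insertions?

0

Insert 637: h=2, slot 2 empty -> index 2.
Insert 598: h=2, h2=11, slot 2 occupied -> index 0.
Insert 522: h=3, slot 3 empty -> index 3.
Insert 906: h=0, h2=7, slot 0 occupied -> index 7.
Insert 446: h=4, slot 4 empty -> index 4.
Insert 182: h=2, h2=3, slot 2 occupied -> index 5.
Table: [598, _, 637, 522, 446, 182, _, 906, _, _, _, _, _]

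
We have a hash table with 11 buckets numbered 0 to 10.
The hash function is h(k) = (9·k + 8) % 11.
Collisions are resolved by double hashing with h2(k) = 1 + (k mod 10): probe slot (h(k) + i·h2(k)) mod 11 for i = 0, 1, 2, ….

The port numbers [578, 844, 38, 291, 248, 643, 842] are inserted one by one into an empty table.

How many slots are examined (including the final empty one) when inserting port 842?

2

578: h=7 => slot 7
844: h=3 => slot 3
38: h=9 => slot 9
291: h=9, h2=2, probe 9,0 => slot 0
248: h=7, h2=9, probe 7,5 => slot 5
643: h=9, h2=4, probe 9,2 => slot 2
842: h=7, h2=3, probe 7,10 => slot 10
Table: [291, -, 643, 844, -, 248, -, 578, -, 38, 842]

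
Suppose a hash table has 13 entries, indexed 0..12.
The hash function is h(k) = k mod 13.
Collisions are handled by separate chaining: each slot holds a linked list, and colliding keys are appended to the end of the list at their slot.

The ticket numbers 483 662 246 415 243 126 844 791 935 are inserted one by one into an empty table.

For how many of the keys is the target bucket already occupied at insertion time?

483 -> bucket 2
662 -> bucket 12
246 -> bucket 12 (collision)
415 -> bucket 12 (collision)
243 -> bucket 9
126 -> bucket 9 (collision)
844 -> bucket 12 (collision)
791 -> bucket 11
935 -> bucket 12 (collision)
Final buckets:
0: -
1: -
2: 483
3: -
4: -
5: -
6: -
7: -
8: -
9: 243 -> 126
10: -
11: 791
12: 662 -> 246 -> 415 -> 844 -> 935

5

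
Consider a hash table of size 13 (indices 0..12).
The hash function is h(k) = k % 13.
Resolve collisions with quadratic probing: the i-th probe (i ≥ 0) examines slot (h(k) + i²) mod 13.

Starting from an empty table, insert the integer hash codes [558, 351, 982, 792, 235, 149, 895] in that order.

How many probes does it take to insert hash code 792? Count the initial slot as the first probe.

3

Insert 558: h=12, slot 12 empty → index 12.
Insert 351: h=0, slot 0 empty → index 0.
Insert 982: h=7, slot 7 empty → index 7.
Insert 792: h=12, slots 12,0 occupied → index 3.
Insert 235: h=1, slot 1 empty → index 1.
Insert 149: h=6, slot 6 empty → index 6.
Insert 895: h=11, slot 11 empty → index 11.
Table: [351, 235, —, 792, —, —, 149, 982, —, —, —, 895, 558]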